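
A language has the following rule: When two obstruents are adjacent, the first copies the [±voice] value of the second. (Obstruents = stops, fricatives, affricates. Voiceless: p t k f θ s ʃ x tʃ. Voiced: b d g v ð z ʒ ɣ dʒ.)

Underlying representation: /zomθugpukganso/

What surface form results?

/g/ before /p/ (voiceless) → [k]
/k/ before /g/ (voiced) → [g]

[zomθukpugganso]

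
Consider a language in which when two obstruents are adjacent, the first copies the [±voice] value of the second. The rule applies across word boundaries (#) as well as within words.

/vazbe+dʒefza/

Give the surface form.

/f/ before /z/ (voiced) → [v]

[vazbe+dʒevza]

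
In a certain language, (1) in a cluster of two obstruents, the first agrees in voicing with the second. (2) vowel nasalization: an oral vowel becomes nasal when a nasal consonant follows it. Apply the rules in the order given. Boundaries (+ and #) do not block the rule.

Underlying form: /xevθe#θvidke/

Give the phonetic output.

[xefθe#ðvitke]

Rule 1: /v/ before /θ/ (voiceless) → [f]
Rule 1: /θ/ before /v/ (voiced) → [ð]
Rule 1: /d/ before /k/ (voiceless) → [t]
After rule 1: xefθe#ðvitke
Rule 2: no segment meets the rule's conditions; no change.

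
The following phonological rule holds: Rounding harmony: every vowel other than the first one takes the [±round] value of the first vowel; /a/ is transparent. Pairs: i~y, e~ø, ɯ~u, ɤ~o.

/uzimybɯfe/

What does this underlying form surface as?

/i/ harmonizes with /u/ ([+round]) → [y]
/ɯ/ harmonizes with /u/ ([+round]) → [u]
/e/ harmonizes with /u/ ([+round]) → [ø]

[uzymybufø]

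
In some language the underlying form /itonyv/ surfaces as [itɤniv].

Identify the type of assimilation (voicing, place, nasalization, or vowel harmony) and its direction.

vowel harmony, progressive

/o/→[ɤ] /y/→[i].
Vowels agree with the first vowel, so the harmony is progressive.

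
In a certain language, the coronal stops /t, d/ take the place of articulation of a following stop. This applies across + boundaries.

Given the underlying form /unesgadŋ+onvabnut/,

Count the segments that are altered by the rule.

0

No segment meets the rule's conditions.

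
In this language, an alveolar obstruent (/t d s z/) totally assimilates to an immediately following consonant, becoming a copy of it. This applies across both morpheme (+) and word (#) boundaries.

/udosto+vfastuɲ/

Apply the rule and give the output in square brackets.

[udotto+vfattuɲ]

/s/ before /t/ → [t] (total assimilation)
/s/ before /t/ → [t] (total assimilation)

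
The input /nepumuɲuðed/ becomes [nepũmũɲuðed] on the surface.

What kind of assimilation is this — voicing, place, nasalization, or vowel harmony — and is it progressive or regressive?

nasalization, regressive

/u/→[ũ] /u/→[ũ].
Each target copies a feature from the following segment, so the direction is regressive.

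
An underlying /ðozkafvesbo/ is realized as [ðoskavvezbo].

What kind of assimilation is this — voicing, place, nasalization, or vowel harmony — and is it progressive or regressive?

/z/→[s] /f/→[v] /s/→[z].
Each target copies a feature from the following segment, so the direction is regressive.

voicing assimilation, regressive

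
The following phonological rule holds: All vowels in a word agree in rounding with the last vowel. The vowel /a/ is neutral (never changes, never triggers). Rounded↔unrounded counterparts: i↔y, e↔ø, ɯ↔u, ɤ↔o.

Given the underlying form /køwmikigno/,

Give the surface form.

[køwmykygno]

/i/ harmonizes with /o/ ([+round]) → [y]
/i/ harmonizes with /o/ ([+round]) → [y]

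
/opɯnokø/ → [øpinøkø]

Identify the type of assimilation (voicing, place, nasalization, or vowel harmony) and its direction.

vowel harmony, regressive

/o/→[ø] /ɯ/→[i] /o/→[ø].
Vowels agree with the last vowel, so the harmony is regressive.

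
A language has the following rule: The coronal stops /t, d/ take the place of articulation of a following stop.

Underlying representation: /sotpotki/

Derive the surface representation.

[soppokki]

/t/ before /p/ (labial) → [p]
/t/ before /k/ (velar) → [k]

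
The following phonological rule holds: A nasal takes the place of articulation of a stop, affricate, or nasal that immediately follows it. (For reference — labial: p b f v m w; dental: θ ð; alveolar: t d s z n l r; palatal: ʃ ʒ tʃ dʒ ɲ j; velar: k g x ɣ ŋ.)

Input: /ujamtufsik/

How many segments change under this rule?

1

/m/ before /t/ (alveolar) → [n]
1 segment changes.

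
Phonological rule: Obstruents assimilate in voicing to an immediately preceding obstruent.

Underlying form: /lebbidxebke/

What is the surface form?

[lebbidɣebge]

/x/ after /d/ (voiced) → [ɣ]
/k/ after /b/ (voiced) → [g]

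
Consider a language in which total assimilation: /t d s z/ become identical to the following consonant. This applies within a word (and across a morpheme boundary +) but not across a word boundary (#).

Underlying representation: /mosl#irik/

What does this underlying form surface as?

/s/ before /l/ → [l] (total assimilation)

[moll#irik]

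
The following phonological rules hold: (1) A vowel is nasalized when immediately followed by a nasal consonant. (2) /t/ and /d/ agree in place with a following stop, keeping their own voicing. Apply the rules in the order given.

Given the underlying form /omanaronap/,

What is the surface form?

Rule 1: /o/ before nasal /m/ → [õ]
Rule 1: /a/ before nasal /n/ → [ã]
Rule 1: /o/ before nasal /n/ → [õ]
After rule 1: õmãnarõnap
Rule 2: no segment meets the rule's conditions; no change.

[õmãnarõnap]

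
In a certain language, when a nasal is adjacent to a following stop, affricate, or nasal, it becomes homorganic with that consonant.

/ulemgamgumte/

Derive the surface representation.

[uleŋgaŋgunte]

/m/ before /g/ (velar) → [ŋ]
/m/ before /g/ (velar) → [ŋ]
/m/ before /t/ (alveolar) → [n]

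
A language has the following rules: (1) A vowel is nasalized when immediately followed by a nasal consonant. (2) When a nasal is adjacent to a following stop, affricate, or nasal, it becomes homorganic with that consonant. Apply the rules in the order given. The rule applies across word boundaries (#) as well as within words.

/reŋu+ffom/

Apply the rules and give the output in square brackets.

Rule 1: /e/ before nasal /ŋ/ → [ẽ]
Rule 1: /o/ before nasal /m/ → [õ]
After rule 1: rẽŋu+ffõm
Rule 2: no segment meets the rule's conditions; no change.

[rẽŋu+ffõm]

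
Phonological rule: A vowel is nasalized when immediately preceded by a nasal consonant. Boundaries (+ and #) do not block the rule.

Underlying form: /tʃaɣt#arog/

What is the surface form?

no segment meets the rule's conditions; no change.

[tʃaɣt#arog]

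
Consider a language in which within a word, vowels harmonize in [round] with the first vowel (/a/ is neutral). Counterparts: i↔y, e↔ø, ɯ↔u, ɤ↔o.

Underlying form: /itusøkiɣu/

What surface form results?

[itɯsekiɣɯ]

/u/ harmonizes with /i/ ([-round]) → [ɯ]
/ø/ harmonizes with /i/ ([-round]) → [e]
/u/ harmonizes with /i/ ([-round]) → [ɯ]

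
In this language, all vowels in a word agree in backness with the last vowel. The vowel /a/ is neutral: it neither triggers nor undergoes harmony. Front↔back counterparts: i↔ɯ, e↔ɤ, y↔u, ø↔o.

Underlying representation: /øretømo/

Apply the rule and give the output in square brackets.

[orɤtomo]

/ø/ harmonizes with /o/ ([+back]) → [o]
/e/ harmonizes with /o/ ([+back]) → [ɤ]
/ø/ harmonizes with /o/ ([+back]) → [o]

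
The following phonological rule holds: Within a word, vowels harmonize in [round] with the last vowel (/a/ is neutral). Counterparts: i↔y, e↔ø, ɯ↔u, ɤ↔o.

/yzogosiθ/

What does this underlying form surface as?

[izɤgɤsiθ]

/y/ harmonizes with /i/ ([-round]) → [i]
/o/ harmonizes with /i/ ([-round]) → [ɤ]
/o/ harmonizes with /i/ ([-round]) → [ɤ]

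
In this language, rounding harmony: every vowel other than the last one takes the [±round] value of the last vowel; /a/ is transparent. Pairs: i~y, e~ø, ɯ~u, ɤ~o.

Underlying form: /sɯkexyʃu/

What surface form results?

/ɯ/ harmonizes with /u/ ([+round]) → [u]
/e/ harmonizes with /u/ ([+round]) → [ø]

[sukøxyʃu]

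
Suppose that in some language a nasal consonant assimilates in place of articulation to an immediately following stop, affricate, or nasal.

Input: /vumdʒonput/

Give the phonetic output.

[vuɲdʒomput]

/m/ before /dʒ/ (palatal) → [ɲ]
/n/ before /p/ (labial) → [m]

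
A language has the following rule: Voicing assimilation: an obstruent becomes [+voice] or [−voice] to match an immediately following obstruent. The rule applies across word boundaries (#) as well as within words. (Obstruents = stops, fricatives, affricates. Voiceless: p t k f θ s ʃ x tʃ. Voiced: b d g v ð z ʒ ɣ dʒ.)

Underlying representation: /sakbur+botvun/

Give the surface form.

/k/ before /b/ (voiced) → [g]
/t/ before /v/ (voiced) → [d]

[sagbur+bodvun]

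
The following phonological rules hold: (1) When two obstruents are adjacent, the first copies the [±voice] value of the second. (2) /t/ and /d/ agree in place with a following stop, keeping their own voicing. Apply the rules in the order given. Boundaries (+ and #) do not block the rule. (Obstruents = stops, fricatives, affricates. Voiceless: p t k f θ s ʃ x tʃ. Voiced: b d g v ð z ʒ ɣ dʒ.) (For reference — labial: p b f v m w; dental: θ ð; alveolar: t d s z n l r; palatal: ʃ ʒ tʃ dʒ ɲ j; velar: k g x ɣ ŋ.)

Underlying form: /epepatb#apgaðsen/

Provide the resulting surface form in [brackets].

Rule 1: /t/ before /b/ (voiced) → [d]
Rule 1: /p/ before /g/ (voiced) → [b]
Rule 1: /ð/ before /s/ (voiceless) → [θ]
After rule 1: epepadb#abgaθsen
Rule 2: /d/ before /b/ (labial) → [b]

[epepabb#abgaθsen]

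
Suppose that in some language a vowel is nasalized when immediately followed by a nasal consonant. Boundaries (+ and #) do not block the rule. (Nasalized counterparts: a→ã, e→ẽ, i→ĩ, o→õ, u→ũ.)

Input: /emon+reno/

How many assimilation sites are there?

3

/e/ before nasal /m/ → [ẽ]
/o/ before nasal /n/ → [õ]
/e/ before nasal /n/ → [ẽ]
3 segments change.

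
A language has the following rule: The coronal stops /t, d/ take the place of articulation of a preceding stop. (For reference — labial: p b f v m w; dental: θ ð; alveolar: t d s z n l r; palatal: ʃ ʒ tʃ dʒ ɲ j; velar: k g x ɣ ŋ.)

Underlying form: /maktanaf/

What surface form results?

[makkanaf]

/t/ after /k/ (velar) → [k]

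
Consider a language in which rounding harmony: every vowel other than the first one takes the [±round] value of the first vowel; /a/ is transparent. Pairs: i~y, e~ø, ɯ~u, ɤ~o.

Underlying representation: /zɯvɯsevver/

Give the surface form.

no segment meets the rule's conditions; no change.

[zɯvɯsevver]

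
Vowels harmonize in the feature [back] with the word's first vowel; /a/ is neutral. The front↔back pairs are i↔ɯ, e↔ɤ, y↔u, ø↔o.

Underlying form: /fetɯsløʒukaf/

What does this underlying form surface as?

[fetisløʒykaf]

/ɯ/ harmonizes with /e/ ([-back]) → [i]
/u/ harmonizes with /e/ ([-back]) → [y]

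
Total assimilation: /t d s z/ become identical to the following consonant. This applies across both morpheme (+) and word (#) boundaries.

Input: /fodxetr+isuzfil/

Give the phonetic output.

/d/ before /x/ → [x] (total assimilation)
/t/ before /r/ → [r] (total assimilation)
/z/ before /f/ → [f] (total assimilation)

[foxxerr+isuffil]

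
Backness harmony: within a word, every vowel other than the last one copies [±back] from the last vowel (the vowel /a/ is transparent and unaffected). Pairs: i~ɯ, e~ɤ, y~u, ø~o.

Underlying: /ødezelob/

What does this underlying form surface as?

/ø/ harmonizes with /o/ ([+back]) → [o]
/e/ harmonizes with /o/ ([+back]) → [ɤ]
/e/ harmonizes with /o/ ([+back]) → [ɤ]

[odɤzɤlob]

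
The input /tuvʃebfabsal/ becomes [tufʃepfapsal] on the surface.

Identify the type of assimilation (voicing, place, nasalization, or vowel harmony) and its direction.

voicing assimilation, regressive

/v/→[f] /b/→[p] /b/→[p].
Each target copies a feature from the following segment, so the direction is regressive.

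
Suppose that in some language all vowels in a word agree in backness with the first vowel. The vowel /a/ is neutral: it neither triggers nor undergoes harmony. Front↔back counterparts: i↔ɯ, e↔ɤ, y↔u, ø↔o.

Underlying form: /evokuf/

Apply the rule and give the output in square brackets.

/o/ harmonizes with /e/ ([-back]) → [ø]
/u/ harmonizes with /e/ ([-back]) → [y]

[evøkyf]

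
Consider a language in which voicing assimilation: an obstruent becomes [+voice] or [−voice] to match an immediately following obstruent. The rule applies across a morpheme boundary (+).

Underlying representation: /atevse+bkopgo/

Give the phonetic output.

[atefse+pkobgo]

/v/ before /s/ (voiceless) → [f]
/b/ before /k/ (voiceless) → [p]
/p/ before /g/ (voiced) → [b]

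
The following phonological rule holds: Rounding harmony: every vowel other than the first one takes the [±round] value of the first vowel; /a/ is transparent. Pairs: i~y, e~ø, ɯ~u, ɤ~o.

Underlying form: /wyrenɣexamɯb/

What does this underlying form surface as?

[wyrønɣøxamub]

/e/ harmonizes with /y/ ([+round]) → [ø]
/e/ harmonizes with /y/ ([+round]) → [ø]
/ɯ/ harmonizes with /y/ ([+round]) → [u]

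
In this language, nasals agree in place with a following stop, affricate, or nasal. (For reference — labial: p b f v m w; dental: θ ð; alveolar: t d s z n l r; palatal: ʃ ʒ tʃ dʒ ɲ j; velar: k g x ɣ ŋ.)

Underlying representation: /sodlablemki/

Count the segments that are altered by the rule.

1

/m/ before /k/ (velar) → [ŋ]
1 segment changes.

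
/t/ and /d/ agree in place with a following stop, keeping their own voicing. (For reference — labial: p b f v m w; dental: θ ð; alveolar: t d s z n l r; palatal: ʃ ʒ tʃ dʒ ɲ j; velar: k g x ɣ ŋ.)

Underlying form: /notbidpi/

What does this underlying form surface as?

[nopbibpi]

/t/ before /b/ (labial) → [p]
/d/ before /p/ (labial) → [b]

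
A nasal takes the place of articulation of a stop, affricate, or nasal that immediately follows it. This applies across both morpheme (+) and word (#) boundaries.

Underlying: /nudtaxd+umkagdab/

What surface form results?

/m/ before /k/ (velar) → [ŋ]

[nudtaxd+uŋkagdab]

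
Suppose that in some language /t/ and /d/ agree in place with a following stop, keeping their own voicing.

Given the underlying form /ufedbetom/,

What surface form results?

/d/ before /b/ (labial) → [b]

[ufebbetom]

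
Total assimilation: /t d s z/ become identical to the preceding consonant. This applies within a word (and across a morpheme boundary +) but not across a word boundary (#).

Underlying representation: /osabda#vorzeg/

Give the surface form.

/d/ after /b/ → [b] (total assimilation)
/z/ after /r/ → [r] (total assimilation)

[osabba#vorreg]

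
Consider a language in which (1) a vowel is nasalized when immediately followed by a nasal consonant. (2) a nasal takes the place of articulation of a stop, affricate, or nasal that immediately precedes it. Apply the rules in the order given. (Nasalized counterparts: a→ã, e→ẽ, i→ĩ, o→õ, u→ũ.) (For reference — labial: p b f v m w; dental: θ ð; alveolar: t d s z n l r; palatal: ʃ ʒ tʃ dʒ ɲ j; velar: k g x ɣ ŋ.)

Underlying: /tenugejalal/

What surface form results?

[tẽnugejalal]

Rule 1: /e/ before nasal /n/ → [ẽ]
After rule 1: tẽnugejalal
Rule 2: no segment meets the rule's conditions; no change.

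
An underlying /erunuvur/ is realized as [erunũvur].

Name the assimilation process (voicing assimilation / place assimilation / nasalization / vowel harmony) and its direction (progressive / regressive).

/u/→[ũ].
Each target copies a feature from the preceding segment, so the direction is progressive.

nasalization, progressive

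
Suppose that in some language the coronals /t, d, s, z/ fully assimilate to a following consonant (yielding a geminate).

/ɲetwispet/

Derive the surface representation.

[ɲewwippet]

/t/ before /w/ → [w] (total assimilation)
/s/ before /p/ → [p] (total assimilation)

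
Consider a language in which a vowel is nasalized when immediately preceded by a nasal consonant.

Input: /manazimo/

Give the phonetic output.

/a/ after nasal /m/ → [ã]
/a/ after nasal /n/ → [ã]
/o/ after nasal /m/ → [õ]

[mãnãzimõ]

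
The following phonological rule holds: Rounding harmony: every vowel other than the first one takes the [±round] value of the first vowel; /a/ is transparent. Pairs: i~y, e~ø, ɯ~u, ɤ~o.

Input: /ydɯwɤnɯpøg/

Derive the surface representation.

[yduwonupøg]

/ɯ/ harmonizes with /y/ ([+round]) → [u]
/ɤ/ harmonizes with /y/ ([+round]) → [o]
/ɯ/ harmonizes with /y/ ([+round]) → [u]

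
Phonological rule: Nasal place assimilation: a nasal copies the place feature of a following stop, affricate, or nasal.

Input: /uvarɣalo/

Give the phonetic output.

[uvarɣalo]

no segment meets the rule's conditions; no change.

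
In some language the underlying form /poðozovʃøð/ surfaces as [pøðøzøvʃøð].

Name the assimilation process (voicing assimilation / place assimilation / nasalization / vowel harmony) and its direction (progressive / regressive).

vowel harmony, regressive

/o/→[ø] /o/→[ø] /o/→[ø].
Vowels agree with the last vowel, so the harmony is regressive.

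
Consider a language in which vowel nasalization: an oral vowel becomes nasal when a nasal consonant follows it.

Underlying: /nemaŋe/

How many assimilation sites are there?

/e/ before nasal /m/ → [ẽ]
/a/ before nasal /ŋ/ → [ã]
2 segments change.

2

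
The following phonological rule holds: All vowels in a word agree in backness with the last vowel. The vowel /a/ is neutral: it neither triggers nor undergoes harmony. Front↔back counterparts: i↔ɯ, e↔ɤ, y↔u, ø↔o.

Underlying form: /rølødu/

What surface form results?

[rolodu]

/ø/ harmonizes with /u/ ([+back]) → [o]
/ø/ harmonizes with /u/ ([+back]) → [o]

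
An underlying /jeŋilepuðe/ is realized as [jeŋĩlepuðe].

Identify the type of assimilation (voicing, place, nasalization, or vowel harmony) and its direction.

/i/→[ĩ].
Each target copies a feature from the preceding segment, so the direction is progressive.

nasalization, progressive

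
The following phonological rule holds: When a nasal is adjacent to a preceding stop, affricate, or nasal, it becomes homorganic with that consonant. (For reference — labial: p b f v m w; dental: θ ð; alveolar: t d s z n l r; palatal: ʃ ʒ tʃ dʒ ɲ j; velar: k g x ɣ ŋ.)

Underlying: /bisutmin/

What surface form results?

/m/ after /t/ (alveolar) → [n]

[bisutnin]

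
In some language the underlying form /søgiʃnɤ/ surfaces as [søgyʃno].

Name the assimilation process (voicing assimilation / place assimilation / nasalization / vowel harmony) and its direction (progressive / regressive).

vowel harmony, progressive

/i/→[y] /ɤ/→[o].
Vowels agree with the first vowel, so the harmony is progressive.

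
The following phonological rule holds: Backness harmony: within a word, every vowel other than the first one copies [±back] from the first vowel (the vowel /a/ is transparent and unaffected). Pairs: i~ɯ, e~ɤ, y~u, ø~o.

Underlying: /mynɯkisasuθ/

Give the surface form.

[mynikisasyθ]

/ɯ/ harmonizes with /y/ ([-back]) → [i]
/u/ harmonizes with /y/ ([-back]) → [y]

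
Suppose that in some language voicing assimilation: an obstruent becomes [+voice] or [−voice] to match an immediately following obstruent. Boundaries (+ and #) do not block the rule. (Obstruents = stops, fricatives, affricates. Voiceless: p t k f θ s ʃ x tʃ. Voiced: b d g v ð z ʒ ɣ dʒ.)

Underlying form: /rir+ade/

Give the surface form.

no segment meets the rule's conditions; no change.

[rir+ade]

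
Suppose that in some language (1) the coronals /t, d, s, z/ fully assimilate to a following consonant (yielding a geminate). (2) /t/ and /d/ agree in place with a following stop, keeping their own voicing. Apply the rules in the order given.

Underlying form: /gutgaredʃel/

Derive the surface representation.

[guggareʃʃel]

Rule 1: /t/ before /g/ → [g] (total assimilation)
Rule 1: /d/ before /ʃ/ → [ʃ] (total assimilation)
After rule 1: guggareʃʃel
Rule 2: no segment meets the rule's conditions; no change.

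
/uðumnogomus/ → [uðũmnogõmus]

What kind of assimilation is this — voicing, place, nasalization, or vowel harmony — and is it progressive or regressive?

/u/→[ũ] /o/→[õ].
Each target copies a feature from the following segment, so the direction is regressive.

nasalization, regressive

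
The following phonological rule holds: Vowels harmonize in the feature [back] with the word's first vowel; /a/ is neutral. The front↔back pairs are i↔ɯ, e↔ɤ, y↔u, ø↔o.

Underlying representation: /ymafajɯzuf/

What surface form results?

[ymafajizyf]

/ɯ/ harmonizes with /y/ ([-back]) → [i]
/u/ harmonizes with /y/ ([-back]) → [y]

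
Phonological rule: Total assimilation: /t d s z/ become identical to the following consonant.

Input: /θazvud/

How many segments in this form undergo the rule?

1

/z/ before /v/ → [v] (total assimilation)
1 segment changes.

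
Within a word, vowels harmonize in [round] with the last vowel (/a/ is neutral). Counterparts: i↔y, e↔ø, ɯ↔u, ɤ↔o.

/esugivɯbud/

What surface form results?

/e/ harmonizes with /u/ ([+round]) → [ø]
/i/ harmonizes with /u/ ([+round]) → [y]
/ɯ/ harmonizes with /u/ ([+round]) → [u]

[øsugyvubud]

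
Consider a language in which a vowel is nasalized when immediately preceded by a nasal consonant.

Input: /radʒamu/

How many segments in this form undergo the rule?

1

/u/ after nasal /m/ → [ũ]
1 segment changes.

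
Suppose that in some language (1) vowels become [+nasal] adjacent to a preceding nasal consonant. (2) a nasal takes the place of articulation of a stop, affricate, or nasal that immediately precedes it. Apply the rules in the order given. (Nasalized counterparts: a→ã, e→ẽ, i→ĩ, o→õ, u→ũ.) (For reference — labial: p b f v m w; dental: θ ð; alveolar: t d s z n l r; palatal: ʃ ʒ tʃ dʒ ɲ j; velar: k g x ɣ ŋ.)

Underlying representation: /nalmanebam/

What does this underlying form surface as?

Rule 1: /a/ after nasal /n/ → [ã]
Rule 1: /a/ after nasal /m/ → [ã]
Rule 1: /e/ after nasal /n/ → [ẽ]
After rule 1: nãlmãnẽbam
Rule 2: no segment meets the rule's conditions; no change.

[nãlmãnẽbam]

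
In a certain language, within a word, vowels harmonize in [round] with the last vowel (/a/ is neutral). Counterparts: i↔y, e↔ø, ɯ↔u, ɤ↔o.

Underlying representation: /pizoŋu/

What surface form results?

[pyzoŋu]

/i/ harmonizes with /u/ ([+round]) → [y]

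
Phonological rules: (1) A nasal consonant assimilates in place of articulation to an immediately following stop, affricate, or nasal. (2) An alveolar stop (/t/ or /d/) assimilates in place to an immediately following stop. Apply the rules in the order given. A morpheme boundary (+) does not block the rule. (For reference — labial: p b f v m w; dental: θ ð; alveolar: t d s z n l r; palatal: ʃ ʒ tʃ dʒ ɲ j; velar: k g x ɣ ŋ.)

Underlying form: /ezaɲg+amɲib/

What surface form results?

Rule 1: /ɲ/ before /g/ (velar) → [ŋ]
Rule 1: /m/ before /ɲ/ (palatal) → [ɲ]
After rule 1: ezaŋg+aɲɲib
Rule 2: no segment meets the rule's conditions; no change.

[ezaŋg+aɲɲib]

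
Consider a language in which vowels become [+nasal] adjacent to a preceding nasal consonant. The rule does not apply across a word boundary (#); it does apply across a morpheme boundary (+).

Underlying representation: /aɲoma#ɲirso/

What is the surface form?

/o/ after nasal /ɲ/ → [õ]
/a/ after nasal /m/ → [ã]
/i/ after nasal /ɲ/ → [ĩ]

[aɲõmã#ɲĩrso]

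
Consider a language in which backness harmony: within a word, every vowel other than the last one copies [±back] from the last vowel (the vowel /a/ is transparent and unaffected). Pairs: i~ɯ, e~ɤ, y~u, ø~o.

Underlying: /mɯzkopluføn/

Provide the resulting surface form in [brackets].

/ɯ/ harmonizes with /ø/ ([-back]) → [i]
/o/ harmonizes with /ø/ ([-back]) → [ø]
/u/ harmonizes with /ø/ ([-back]) → [y]

[mizkøplyføn]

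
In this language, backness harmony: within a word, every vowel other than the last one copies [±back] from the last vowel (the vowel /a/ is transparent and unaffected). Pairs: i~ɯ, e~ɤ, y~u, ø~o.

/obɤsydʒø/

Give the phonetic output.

/o/ harmonizes with /ø/ ([-back]) → [ø]
/ɤ/ harmonizes with /ø/ ([-back]) → [e]

[øbesydʒø]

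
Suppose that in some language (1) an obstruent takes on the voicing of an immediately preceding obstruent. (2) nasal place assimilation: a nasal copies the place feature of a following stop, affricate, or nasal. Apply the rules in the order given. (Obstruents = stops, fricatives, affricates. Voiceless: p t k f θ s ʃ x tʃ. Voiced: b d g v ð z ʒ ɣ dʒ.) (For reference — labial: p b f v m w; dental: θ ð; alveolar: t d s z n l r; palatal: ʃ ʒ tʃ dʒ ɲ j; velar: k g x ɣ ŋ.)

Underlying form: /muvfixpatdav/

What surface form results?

Rule 1: /f/ after /v/ (voiced) → [v]
Rule 1: /d/ after /t/ (voiceless) → [t]
After rule 1: muvvixpattav
Rule 2: no segment meets the rule's conditions; no change.

[muvvixpattav]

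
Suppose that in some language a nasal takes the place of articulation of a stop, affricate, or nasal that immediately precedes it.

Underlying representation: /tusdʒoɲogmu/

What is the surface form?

[tusdʒoɲogŋu]

/m/ after /g/ (velar) → [ŋ]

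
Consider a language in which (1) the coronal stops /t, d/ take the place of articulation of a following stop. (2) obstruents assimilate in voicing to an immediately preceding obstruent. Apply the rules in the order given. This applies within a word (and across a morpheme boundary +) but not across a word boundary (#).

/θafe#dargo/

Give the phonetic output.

Rule 1: no segment meets the rule's conditions; no change.
After rule 1: θafe#dargo
Rule 2: no segment meets the rule's conditions; no change.

[θafe#dargo]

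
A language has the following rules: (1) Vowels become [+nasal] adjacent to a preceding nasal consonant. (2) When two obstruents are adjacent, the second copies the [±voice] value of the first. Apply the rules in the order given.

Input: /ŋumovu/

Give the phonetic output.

Rule 1: /u/ after nasal /ŋ/ → [ũ]
Rule 1: /o/ after nasal /m/ → [õ]
After rule 1: ŋũmõvu
Rule 2: no segment meets the rule's conditions; no change.

[ŋũmõvu]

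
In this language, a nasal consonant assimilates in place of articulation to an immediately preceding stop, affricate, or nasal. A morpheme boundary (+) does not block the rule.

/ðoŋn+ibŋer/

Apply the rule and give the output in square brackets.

[ðoŋŋ+ibmer]

/n/ after /ŋ/ (velar) → [ŋ]
/ŋ/ after /b/ (labial) → [m]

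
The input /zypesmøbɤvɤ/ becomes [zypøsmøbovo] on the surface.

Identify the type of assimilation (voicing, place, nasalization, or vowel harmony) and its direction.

vowel harmony, progressive

/e/→[ø] /ɤ/→[o] /ɤ/→[o].
Vowels agree with the first vowel, so the harmony is progressive.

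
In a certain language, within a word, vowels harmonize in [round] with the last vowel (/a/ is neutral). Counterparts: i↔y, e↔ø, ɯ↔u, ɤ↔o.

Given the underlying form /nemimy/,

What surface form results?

/e/ harmonizes with /y/ ([+round]) → [ø]
/i/ harmonizes with /y/ ([+round]) → [y]

[nømymy]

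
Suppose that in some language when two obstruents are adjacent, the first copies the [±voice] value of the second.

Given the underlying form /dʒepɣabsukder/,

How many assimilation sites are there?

/p/ before /ɣ/ (voiced) → [b]
/b/ before /s/ (voiceless) → [p]
/k/ before /d/ (voiced) → [g]
3 segments change.

3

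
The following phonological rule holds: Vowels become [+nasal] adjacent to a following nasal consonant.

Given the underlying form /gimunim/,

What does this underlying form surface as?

/i/ before nasal /m/ → [ĩ]
/u/ before nasal /n/ → [ũ]
/i/ before nasal /m/ → [ĩ]

[gĩmũnĩm]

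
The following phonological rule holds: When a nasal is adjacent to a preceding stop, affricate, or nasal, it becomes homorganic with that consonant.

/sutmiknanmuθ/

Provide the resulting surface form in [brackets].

/m/ after /t/ (alveolar) → [n]
/n/ after /k/ (velar) → [ŋ]
/m/ after /n/ (alveolar) → [n]

[sutnikŋannuθ]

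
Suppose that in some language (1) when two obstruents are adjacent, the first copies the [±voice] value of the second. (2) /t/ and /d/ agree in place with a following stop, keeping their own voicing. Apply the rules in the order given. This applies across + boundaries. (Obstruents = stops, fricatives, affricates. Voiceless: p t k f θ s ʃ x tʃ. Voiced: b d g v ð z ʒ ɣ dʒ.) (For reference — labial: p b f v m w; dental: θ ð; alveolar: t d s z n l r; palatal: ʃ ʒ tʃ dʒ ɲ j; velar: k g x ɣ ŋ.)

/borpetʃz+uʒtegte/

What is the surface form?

[borpedʒz+uʃtekte]

Rule 1: /tʃ/ before /z/ (voiced) → [dʒ]
Rule 1: /ʒ/ before /t/ (voiceless) → [ʃ]
Rule 1: /g/ before /t/ (voiceless) → [k]
After rule 1: borpedʒz+uʃtekte
Rule 2: no segment meets the rule's conditions; no change.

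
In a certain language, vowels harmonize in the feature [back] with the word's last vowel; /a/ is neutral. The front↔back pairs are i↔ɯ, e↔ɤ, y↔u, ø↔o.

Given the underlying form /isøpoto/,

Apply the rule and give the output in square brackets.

/i/ harmonizes with /o/ ([+back]) → [ɯ]
/ø/ harmonizes with /o/ ([+back]) → [o]

[ɯsopoto]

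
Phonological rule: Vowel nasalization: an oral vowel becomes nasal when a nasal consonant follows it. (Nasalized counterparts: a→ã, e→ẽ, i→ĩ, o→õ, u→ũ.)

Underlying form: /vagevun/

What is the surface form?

[vagevũn]

/u/ before nasal /n/ → [ũ]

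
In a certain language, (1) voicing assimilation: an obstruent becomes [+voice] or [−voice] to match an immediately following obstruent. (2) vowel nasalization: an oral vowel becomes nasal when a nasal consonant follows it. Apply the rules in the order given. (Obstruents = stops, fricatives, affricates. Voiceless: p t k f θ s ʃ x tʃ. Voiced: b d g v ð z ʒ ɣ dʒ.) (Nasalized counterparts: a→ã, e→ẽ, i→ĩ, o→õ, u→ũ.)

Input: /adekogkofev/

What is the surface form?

[adekokkofev]

Rule 1: /g/ before /k/ (voiceless) → [k]
After rule 1: adekokkofev
Rule 2: no segment meets the rule's conditions; no change.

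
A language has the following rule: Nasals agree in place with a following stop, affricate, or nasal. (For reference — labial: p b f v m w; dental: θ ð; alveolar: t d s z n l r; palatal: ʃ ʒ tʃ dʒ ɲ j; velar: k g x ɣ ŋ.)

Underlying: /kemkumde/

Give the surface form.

/m/ before /k/ (velar) → [ŋ]
/m/ before /d/ (alveolar) → [n]

[keŋkunde]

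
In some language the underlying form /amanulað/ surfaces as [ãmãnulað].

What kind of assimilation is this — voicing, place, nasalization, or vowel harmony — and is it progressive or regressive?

/a/→[ã] /a/→[ã].
Each target copies a feature from the following segment, so the direction is regressive.

nasalization, regressive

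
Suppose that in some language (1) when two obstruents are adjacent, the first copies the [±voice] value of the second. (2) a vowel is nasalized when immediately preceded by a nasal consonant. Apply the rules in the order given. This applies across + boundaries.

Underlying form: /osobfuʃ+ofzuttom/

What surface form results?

Rule 1: /b/ before /f/ (voiceless) → [p]
Rule 1: /f/ before /z/ (voiced) → [v]
After rule 1: osopfuʃ+ovzuttom
Rule 2: no segment meets the rule's conditions; no change.

[osopfuʃ+ovzuttom]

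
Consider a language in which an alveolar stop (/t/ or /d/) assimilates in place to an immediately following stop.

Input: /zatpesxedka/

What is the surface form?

/t/ before /p/ (labial) → [p]
/d/ before /k/ (velar) → [g]

[zappesxegka]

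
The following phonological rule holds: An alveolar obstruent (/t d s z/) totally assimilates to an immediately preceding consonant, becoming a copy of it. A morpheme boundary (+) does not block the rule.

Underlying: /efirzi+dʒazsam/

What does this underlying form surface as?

[efirri+dʒazzam]

/z/ after /r/ → [r] (total assimilation)
/s/ after /z/ → [z] (total assimilation)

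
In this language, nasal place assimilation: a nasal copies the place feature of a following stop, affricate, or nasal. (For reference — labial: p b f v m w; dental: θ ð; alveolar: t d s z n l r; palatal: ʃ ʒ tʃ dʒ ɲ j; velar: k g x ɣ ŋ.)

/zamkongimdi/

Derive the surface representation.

[zaŋkoŋgindi]

/m/ before /k/ (velar) → [ŋ]
/n/ before /g/ (velar) → [ŋ]
/m/ before /d/ (alveolar) → [n]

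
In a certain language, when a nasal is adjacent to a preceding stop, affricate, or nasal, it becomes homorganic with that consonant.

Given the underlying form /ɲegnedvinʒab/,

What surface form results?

/n/ after /g/ (velar) → [ŋ]

[ɲegŋedvinʒab]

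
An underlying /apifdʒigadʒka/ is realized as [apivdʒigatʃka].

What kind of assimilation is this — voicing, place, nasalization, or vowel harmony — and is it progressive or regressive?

/f/→[v] /dʒ/→[tʃ].
Each target copies a feature from the following segment, so the direction is regressive.

voicing assimilation, regressive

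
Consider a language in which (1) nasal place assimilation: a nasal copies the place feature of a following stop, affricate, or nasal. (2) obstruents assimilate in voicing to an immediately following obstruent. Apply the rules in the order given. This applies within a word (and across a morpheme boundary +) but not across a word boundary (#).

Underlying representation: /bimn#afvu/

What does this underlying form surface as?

Rule 1: /m/ before /n/ (alveolar) → [n]
After rule 1: binn#afvu
Rule 2: /f/ before /v/ (voiced) → [v]

[binn#avvu]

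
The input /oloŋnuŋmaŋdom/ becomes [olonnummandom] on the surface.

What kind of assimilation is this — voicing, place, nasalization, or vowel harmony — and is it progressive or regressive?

place assimilation, regressive

/ŋ/→[n] /ŋ/→[m] /ŋ/→[n].
Each target copies a feature from the following segment, so the direction is regressive.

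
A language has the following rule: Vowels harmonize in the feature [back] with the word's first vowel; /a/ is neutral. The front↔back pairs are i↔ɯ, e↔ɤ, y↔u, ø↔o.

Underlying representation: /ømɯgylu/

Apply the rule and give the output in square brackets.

/ɯ/ harmonizes with /ø/ ([-back]) → [i]
/u/ harmonizes with /ø/ ([-back]) → [y]

[ømigyly]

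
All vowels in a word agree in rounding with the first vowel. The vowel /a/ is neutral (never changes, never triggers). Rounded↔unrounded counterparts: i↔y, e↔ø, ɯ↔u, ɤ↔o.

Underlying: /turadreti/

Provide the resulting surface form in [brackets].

[turadrøty]

/e/ harmonizes with /u/ ([+round]) → [ø]
/i/ harmonizes with /u/ ([+round]) → [y]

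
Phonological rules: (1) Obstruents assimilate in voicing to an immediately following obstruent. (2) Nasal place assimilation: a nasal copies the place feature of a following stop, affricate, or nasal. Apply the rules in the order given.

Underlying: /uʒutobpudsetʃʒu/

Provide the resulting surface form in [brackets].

Rule 1: /b/ before /p/ (voiceless) → [p]
Rule 1: /d/ before /s/ (voiceless) → [t]
Rule 1: /tʃ/ before /ʒ/ (voiced) → [dʒ]
After rule 1: uʒutopputsedʒʒu
Rule 2: no segment meets the rule's conditions; no change.

[uʒutopputsedʒʒu]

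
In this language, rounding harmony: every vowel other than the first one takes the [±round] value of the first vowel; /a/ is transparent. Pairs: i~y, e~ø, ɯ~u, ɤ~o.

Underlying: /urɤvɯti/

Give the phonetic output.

/ɤ/ harmonizes with /u/ ([+round]) → [o]
/ɯ/ harmonizes with /u/ ([+round]) → [u]
/i/ harmonizes with /u/ ([+round]) → [y]

[urovuty]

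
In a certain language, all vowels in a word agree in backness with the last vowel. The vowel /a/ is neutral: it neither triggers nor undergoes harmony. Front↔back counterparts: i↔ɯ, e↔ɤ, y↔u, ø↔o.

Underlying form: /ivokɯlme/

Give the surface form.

/o/ harmonizes with /e/ ([-back]) → [ø]
/ɯ/ harmonizes with /e/ ([-back]) → [i]

[ivøkilme]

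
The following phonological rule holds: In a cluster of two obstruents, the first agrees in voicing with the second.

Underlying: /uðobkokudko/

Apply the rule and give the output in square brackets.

[uðopkokutko]

/b/ before /k/ (voiceless) → [p]
/d/ before /k/ (voiceless) → [t]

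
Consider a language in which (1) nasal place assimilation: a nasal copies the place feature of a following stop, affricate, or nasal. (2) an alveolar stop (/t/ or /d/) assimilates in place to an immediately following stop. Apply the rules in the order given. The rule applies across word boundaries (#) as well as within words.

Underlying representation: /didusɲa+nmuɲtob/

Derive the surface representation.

Rule 1: /n/ before /m/ (labial) → [m]
Rule 1: /ɲ/ before /t/ (alveolar) → [n]
After rule 1: didusɲa+mmuntob
Rule 2: no segment meets the rule's conditions; no change.

[didusɲa+mmuntob]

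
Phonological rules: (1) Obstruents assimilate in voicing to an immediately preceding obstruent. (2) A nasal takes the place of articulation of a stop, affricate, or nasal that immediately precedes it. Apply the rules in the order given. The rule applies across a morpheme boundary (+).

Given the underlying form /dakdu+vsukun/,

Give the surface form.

[daktu+vzukun]

Rule 1: /d/ after /k/ (voiceless) → [t]
Rule 1: /s/ after /v/ (voiced) → [z]
After rule 1: daktu+vzukun
Rule 2: no segment meets the rule's conditions; no change.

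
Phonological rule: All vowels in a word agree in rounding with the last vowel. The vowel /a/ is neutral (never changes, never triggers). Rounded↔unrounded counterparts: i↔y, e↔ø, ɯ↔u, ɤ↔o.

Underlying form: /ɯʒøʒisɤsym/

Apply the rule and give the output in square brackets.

[uʒøʒysosym]

/ɯ/ harmonizes with /y/ ([+round]) → [u]
/i/ harmonizes with /y/ ([+round]) → [y]
/ɤ/ harmonizes with /y/ ([+round]) → [o]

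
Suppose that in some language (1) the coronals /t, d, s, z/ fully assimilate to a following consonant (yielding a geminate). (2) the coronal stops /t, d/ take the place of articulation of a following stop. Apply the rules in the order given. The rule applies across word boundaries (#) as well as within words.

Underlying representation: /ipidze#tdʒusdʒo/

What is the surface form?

[ipizze#dʒdʒudʒdʒo]

Rule 1: /d/ before /z/ → [z] (total assimilation)
Rule 1: /t/ before /dʒ/ → [dʒ] (total assimilation)
Rule 1: /s/ before /dʒ/ → [dʒ] (total assimilation)
After rule 1: ipizze#dʒdʒudʒdʒo
Rule 2: no segment meets the rule's conditions; no change.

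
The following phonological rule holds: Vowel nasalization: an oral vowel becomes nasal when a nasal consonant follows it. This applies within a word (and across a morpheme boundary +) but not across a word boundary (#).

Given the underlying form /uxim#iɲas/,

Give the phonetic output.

/i/ before nasal /m/ → [ĩ]
/i/ before nasal /ɲ/ → [ĩ]

[uxĩm#ĩɲas]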